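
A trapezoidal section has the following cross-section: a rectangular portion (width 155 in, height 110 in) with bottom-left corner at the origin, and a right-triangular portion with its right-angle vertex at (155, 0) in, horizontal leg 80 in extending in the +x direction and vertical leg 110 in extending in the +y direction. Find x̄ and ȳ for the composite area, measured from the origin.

x̄ = 98.87 in, ȳ = 51.24 in

rectangular portion: A = 155 × 110 = 17050.00, centroid at (77.50, 55.00).
triangular portion: A = ½·80·110 = 4400.00, centroid at (181.67, 36.67).
ΣA = 21450.00 in²
ΣAx̄ = (17050.00)(77.50) + (4400.00)(181.67) = 2120708.33 in³
ΣAȳ = (17050.00)(55.00) + (4400.00)(36.67) = 1099083.33 in³
x̄ = 2120708.33 / 21450.00 = 98.87 in
ȳ = 1099083.33 / 21450.00 = 51.24 in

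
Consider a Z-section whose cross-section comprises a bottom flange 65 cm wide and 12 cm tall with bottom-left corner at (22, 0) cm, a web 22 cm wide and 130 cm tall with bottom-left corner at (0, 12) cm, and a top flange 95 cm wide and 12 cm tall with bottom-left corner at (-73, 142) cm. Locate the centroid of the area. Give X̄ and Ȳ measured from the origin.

Part | A | x̄ᵢ | ȳᵢ | A·x̄ᵢ | A·ȳᵢ
bottom flange | 780.00 | 54.50 | 6.00 | 42510.00 | 4680.00
web | 2860.00 | 11.00 | 77.00 | 31460.00 | 220220.00
top flange | 1140.00 | -25.50 | 148.00 | -29070.00 | 168720.00
Σ | 4780.00 |  |  | 44900.00 | 393620.00
X̄ = 44900.00 / 4780.00 = 9.39 cm
Ȳ = 393620.00 / 4780.00 = 82.35 cm

X̄ = 9.39 cm, Ȳ = 82.35 cm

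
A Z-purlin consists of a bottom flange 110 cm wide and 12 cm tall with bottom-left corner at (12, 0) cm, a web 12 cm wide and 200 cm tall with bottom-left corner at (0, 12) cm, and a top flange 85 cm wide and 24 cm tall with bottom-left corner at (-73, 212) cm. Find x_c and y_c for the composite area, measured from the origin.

Part | A | x̄ᵢ | ȳᵢ | A·x̄ᵢ | A·ȳᵢ
bottom flange | 1320.00 | 67.00 | 6.00 | 88440.00 | 7920.00
web | 2400.00 | 6.00 | 112.00 | 14400.00 | 268800.00
top flange | 2040.00 | -30.50 | 224.00 | -62220.00 | 456960.00
Σ | 5760.00 |  |  | 40620.00 | 733680.00
x_c = 40620.00 / 5760.00 = 7.05 cm
y_c = 733680.00 / 5760.00 = 127.38 cm

x_c = 7.05 cm, y_c = 127.38 cm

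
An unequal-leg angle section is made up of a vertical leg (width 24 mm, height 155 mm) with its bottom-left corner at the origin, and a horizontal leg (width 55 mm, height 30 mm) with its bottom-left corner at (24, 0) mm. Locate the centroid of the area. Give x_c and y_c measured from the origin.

x_c = 24.14 mm, y_c = 58.30 mm

Part | A | x̄ᵢ | ȳᵢ | A·x̄ᵢ | A·ȳᵢ
vertical leg | 3720.00 | 12.00 | 77.50 | 44640.00 | 288300.00
horizontal leg | 1650.00 | 51.50 | 15.00 | 84975.00 | 24750.00
Σ | 5370.00 |  |  | 129615.00 | 313050.00
x_c = 129615.00 / 5370.00 = 24.14 mm
y_c = 313050.00 / 5370.00 = 58.30 mm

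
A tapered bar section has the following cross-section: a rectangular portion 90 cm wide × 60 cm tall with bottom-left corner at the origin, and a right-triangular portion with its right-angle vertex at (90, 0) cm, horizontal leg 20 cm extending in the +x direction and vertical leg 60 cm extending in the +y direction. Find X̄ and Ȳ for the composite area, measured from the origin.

rectangular portion: A = 90 × 60 = 5400.00, centroid at (45.00, 30.00).
triangular portion: A = ½·20·60 = 600.00, centroid at (96.67, 20.00).
ΣA = 6000.00 cm², ΣAX̄ = 301000.00 cm³, ΣAȲ = 174000.00 cm³.
X̄ = 301000.00/6000.00 = 50.17 cm; Ȳ = 174000.00/6000.00 = 29.00 cm.

X̄ = 50.17 cm, Ȳ = 29.00 cm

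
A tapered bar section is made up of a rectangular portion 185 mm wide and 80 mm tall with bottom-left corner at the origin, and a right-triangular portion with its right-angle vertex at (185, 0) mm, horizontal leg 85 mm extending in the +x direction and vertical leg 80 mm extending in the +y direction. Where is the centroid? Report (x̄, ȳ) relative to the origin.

rectangular portion: A = 185 × 80 = 14800.00, centroid at (92.50, 40.00).
triangular portion: A = ½·85·80 = 3400.00, centroid at (213.33, 26.67).
ΣA = 18200.00 mm², ΣAx̄ = 2094333.33 mm³, ΣAȳ = 682666.67 mm³.
x̄ = 2094333.33/18200.00 = 115.07 mm; ȳ = 682666.67/18200.00 = 37.51 mm.

x̄ = 115.07 mm, ȳ = 37.51 mm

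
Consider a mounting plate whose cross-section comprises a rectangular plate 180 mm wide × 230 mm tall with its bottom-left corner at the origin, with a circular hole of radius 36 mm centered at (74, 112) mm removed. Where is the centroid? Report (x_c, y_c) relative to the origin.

x_c = 91.75 mm, y_c = 115.33 mm

plate: A = 180 × 230 = 41400.00, centroid at (90.00, 115.00).
hole: A = −π·36² = -4071.50, centroid at (74.00, 112.00).
ΣA = 37328.50 mm²
ΣAx_c = (41400.00)(90.00) + (-4071.50)(74.00) = 3424708.70 mm³
ΣAy_c = (41400.00)(115.00) + (-4071.50)(112.00) = 4304991.54 mm³
x_c = 3424708.70 / 37328.50 = 91.75 mm
y_c = 4304991.54 / 37328.50 = 115.33 mm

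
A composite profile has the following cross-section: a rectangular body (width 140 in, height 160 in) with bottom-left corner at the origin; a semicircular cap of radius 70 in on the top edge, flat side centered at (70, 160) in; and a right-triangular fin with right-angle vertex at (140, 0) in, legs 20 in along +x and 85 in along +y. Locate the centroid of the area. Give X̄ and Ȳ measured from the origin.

rectangular body: A = 140 × 160 = 22400.00, centroid at (70.00, 80.00).
semicircular top: A = ½π·70² = 7696.90, centroid at (70.00, 189.71).
triangular fin: A = ½·20·85 = 850.00, centroid at (146.67, 28.33).
ΣA = 30946.90 in²
ΣAX̄ = (22400.00)(70.00) + (7696.90)(70.00) + (850.00)(146.67) = 2231449.81 in³
ΣAȲ = (22400.00)(80.00) + (7696.90)(189.71) + (850.00)(28.33) = 3276254.32 in³
X̄ = 2231449.81 / 30946.90 = 72.11 in
Ȳ = 3276254.32 / 30946.90 = 105.87 in

X̄ = 72.11 in, Ȳ = 105.87 in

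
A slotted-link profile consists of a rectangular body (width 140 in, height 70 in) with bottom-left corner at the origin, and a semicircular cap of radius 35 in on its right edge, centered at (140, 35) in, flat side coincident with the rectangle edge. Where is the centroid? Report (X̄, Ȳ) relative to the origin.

X̄ = 83.93 in, Ȳ = 35.00 in

Part | A | x̄ᵢ | ȳᵢ | A·x̄ᵢ | A·ȳᵢ
rectangular body | 9800.00 | 70.00 | 35.00 | 686000.00 | 343000.00
semicircular end | 1924.23 | 154.85 | 35.00 | 297974.90 | 67347.89
Σ | 11724.23 |  |  | 983974.90 | 410347.89
X̄ = 983974.90 / 11724.23 = 83.93 in
Ȳ = 410347.89 / 11724.23 = 35.00 in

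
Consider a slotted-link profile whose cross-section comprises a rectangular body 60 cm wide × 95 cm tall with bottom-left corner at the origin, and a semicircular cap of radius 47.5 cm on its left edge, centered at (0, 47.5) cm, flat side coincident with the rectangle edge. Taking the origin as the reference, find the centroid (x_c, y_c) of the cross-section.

x_c = 10.77 cm, y_c = 47.50 cm

rectangular body: A = 60 × 95 = 5700.00, centroid at (30.00, 47.50).
semicircular end: A = ½π·47.5² = 3544.11, centroid at (-20.16, 47.50).
ΣA = 9244.11 cm²
ΣAx_c = (5700.00)(30.00) + (3544.11)(-20.16) = 99552.08 cm³
ΣAy_c = (5700.00)(47.50) + (3544.11)(47.50) = 439095.19 cm³
x_c = 99552.08 / 9244.11 = 10.77 cm
y_c = 439095.19 / 9244.11 = 47.50 cm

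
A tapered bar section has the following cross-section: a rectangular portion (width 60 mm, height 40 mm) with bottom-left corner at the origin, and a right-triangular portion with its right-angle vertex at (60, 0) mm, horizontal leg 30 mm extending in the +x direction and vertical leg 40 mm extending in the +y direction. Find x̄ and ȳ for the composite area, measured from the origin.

x̄ = 38.00 mm, ȳ = 18.67 mm

rectangular portion: A = 60 × 40 = 2400.00, centroid at (30.00, 20.00).
triangular portion: A = ½·30·40 = 600.00, centroid at (70.00, 13.33).
ΣA = 3000.00 mm²
ΣAx̄ = (2400.00)(30.00) + (600.00)(70.00) = 114000.00 mm³
ΣAȳ = (2400.00)(20.00) + (600.00)(13.33) = 56000.00 mm³
x̄ = 114000.00 / 3000.00 = 38.00 mm
ȳ = 56000.00 / 3000.00 = 18.67 mm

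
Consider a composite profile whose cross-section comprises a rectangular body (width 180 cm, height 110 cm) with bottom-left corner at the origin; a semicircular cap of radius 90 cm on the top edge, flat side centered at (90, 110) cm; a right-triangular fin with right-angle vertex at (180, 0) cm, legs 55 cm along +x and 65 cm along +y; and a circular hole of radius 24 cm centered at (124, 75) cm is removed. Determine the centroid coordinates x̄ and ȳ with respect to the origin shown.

Part | A | x̄ᵢ | ȳᵢ | A·x̄ᵢ | A·ȳᵢ
rectangular body | 19800.00 | 90.00 | 55.00 | 1782000.00 | 1089000.00
semicircular top | 12723.45 | 90.00 | 148.20 | 1145110.52 | 1885579.53
triangular fin | 1787.50 | 198.33 | 21.67 | 354520.83 | 38729.17
hole | -1809.56 | 124.00 | 75.00 | -224385.11 | -135716.80
Σ | 32501.39 |  |  | 3057246.24 | 2877591.89
x̄ = 3057246.24 / 32501.39 = 94.07 cm
ȳ = 2877591.89 / 32501.39 = 88.54 cm

x̄ = 94.07 cm, ȳ = 88.54 cm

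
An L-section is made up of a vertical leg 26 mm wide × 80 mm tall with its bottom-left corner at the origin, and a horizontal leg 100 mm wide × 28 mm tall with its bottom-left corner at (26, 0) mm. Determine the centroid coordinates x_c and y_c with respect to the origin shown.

Part | A | x̄ᵢ | ȳᵢ | A·x̄ᵢ | A·ȳᵢ
vertical leg | 2080.00 | 13.00 | 40.00 | 27040.00 | 83200.00
horizontal leg | 2800.00 | 76.00 | 14.00 | 212800.00 | 39200.00
Σ | 4880.00 |  |  | 239840.00 | 122400.00
x_c = 239840.00 / 4880.00 = 49.15 mm
y_c = 122400.00 / 4880.00 = 25.08 mm

x_c = 49.15 mm, y_c = 25.08 mm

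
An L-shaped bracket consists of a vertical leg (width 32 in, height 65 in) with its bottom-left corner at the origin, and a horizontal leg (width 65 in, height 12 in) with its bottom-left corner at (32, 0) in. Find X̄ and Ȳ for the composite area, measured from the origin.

X̄ = 29.23 in, Ȳ = 25.27 in

vertical leg: A = 32 × 65 = 2080.00, centroid at (16.00, 32.50).
horizontal leg: A = 65 × 12 = 780.00, centroid at (64.50, 6.00).
ΣA = 2860.00 in²
ΣAX̄ = (2080.00)(16.00) + (780.00)(64.50) = 83590.00 in³
ΣAȲ = (2080.00)(32.50) + (780.00)(6.00) = 72280.00 in³
X̄ = 83590.00 / 2860.00 = 29.23 in
Ȳ = 72280.00 / 2860.00 = 25.27 in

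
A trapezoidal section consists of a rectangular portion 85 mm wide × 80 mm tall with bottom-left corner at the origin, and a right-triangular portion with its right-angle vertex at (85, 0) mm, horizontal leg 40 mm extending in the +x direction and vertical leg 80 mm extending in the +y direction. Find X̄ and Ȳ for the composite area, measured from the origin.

X̄ = 53.13 mm, Ȳ = 37.46 mm

Part | A | x̄ᵢ | ȳᵢ | A·x̄ᵢ | A·ȳᵢ
rectangular portion | 6800.00 | 42.50 | 40.00 | 289000.00 | 272000.00
triangular portion | 1600.00 | 98.33 | 26.67 | 157333.33 | 42666.67
Σ | 8400.00 |  |  | 446333.33 | 314666.67
X̄ = 446333.33 / 8400.00 = 53.13 mm
Ȳ = 314666.67 / 8400.00 = 37.46 mm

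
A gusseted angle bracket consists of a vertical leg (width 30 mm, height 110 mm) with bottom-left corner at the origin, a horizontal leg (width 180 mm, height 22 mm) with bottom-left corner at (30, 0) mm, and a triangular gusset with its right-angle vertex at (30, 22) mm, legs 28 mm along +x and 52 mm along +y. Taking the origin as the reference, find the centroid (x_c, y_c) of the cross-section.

x_c = 69.27 mm, y_c = 31.76 mm

Part | A | x̄ᵢ | ȳᵢ | A·x̄ᵢ | A·ȳᵢ
vertical leg | 3300.00 | 15.00 | 55.00 | 49500.00 | 181500.00
horizontal leg | 3960.00 | 120.00 | 11.00 | 475200.00 | 43560.00
gusset | 728.00 | 39.33 | 39.33 | 28634.67 | 28634.67
Σ | 7988.00 |  |  | 553334.67 | 253694.67
x_c = 553334.67 / 7988.00 = 69.27 mm
y_c = 253694.67 / 7988.00 = 31.76 mm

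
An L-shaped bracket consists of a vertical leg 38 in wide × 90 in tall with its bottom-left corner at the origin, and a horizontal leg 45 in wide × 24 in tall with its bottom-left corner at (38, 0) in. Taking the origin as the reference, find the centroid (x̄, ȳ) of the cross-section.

x̄ = 28.96 in, ȳ = 37.08 in

vertical leg: A = 38 × 90 = 3420.00, centroid at (19.00, 45.00).
horizontal leg: A = 45 × 24 = 1080.00, centroid at (60.50, 12.00).
ΣA = 4500.00 in², ΣAx̄ = 130320.00 in³, ΣAȳ = 166860.00 in³.
x̄ = 130320.00/4500.00 = 28.96 in; ȳ = 166860.00/4500.00 = 37.08 in.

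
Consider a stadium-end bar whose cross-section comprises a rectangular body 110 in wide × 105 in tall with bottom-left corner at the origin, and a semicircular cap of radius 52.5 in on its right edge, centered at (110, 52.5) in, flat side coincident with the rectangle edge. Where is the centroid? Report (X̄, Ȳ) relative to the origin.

rectangular body: A = 110 × 105 = 11550.00, centroid at (55.00, 52.50).
semicircular end: A = ½π·52.5² = 4329.51, centroid at (132.28, 52.50).
ΣA = 15879.51 in²
ΣAX̄ = (11550.00)(55.00) + (4329.51)(132.28) = 1207964.56 in³
ΣAȲ = (11550.00)(52.50) + (4329.51)(52.50) = 833674.14 in³
X̄ = 1207964.56 / 15879.51 = 76.07 in
Ȳ = 833674.14 / 15879.51 = 52.50 in

X̄ = 76.07 in, Ȳ = 52.50 in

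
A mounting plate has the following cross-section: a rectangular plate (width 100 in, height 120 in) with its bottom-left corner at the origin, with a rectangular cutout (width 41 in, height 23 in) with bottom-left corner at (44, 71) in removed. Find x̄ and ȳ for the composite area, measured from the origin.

x̄ = 48.76 in, ȳ = 58.08 in

plate: A = 100 × 120 = 12000.00, centroid at (50.00, 60.00).
hole: A = −(41 × 23) = -943.00, centroid at (64.50, 82.50).
ΣA = 11057.00 in²
ΣAx̄ = (12000.00)(50.00) + (-943.00)(64.50) = 539176.50 in³
ΣAȳ = (12000.00)(60.00) + (-943.00)(82.50) = 642202.50 in³
x̄ = 539176.50 / 11057.00 = 48.76 in
ȳ = 642202.50 / 11057.00 = 58.08 in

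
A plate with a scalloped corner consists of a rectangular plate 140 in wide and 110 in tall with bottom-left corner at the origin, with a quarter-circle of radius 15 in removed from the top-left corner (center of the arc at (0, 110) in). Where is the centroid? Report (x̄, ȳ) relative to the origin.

x̄ = 70.74 in, ȳ = 54.44 in

plate: A = 140 × 110 = 15400.00, centroid at (70.00, 55.00).
removed quarter-circle: A = −¼π·15² = -176.71, centroid at (6.37, 103.63).
ΣA = 15223.29 in², ΣAx̄ = 1076875.00 in³, ΣAȳ = 828686.40 in³.
x̄ = 1076875.00/15223.29 = 70.74 in; ȳ = 828686.40/15223.29 = 54.44 in.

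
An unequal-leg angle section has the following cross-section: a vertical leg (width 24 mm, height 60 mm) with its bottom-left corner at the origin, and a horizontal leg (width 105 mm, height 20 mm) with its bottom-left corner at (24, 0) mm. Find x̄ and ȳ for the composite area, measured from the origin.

x̄ = 50.26 mm, ȳ = 18.14 mm

Part | A | x̄ᵢ | ȳᵢ | A·x̄ᵢ | A·ȳᵢ
vertical leg | 1440.00 | 12.00 | 30.00 | 17280.00 | 43200.00
horizontal leg | 2100.00 | 76.50 | 10.00 | 160650.00 | 21000.00
Σ | 3540.00 |  |  | 177930.00 | 64200.00
x̄ = 177930.00 / 3540.00 = 50.26 mm
ȳ = 64200.00 / 3540.00 = 18.14 mm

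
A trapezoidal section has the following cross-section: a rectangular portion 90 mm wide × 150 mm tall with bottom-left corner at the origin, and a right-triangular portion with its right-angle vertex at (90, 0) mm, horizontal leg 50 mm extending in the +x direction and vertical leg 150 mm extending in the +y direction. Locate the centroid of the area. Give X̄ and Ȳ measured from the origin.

X̄ = 58.41 mm, Ȳ = 69.57 mm

Part | A | x̄ᵢ | ȳᵢ | A·x̄ᵢ | A·ȳᵢ
rectangular portion | 13500.00 | 45.00 | 75.00 | 607500.00 | 1012500.00
triangular portion | 3750.00 | 106.67 | 50.00 | 400000.00 | 187500.00
Σ | 17250.00 |  |  | 1007500.00 | 1200000.00
X̄ = 1007500.00 / 17250.00 = 58.41 mm
Ȳ = 1200000.00 / 17250.00 = 69.57 mm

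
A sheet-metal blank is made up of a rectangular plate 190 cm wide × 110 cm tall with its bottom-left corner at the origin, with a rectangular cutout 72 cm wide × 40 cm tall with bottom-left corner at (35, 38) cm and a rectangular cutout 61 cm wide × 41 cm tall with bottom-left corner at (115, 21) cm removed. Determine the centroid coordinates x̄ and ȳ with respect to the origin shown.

Part | A | x̄ᵢ | ȳᵢ | A·x̄ᵢ | A·ȳᵢ
plate | 20900.00 | 95.00 | 55.00 | 1985500.00 | 1149500.00
hole 1 | -2880.00 | 71.00 | 58.00 | -204480.00 | -167040.00
hole 2 | -2501.00 | 145.50 | 41.50 | -363895.50 | -103791.50
Σ | 15519.00 |  |  | 1417124.50 | 878668.50
x̄ = 1417124.50 / 15519.00 = 91.32 cm
ȳ = 878668.50 / 15519.00 = 56.62 cm

x̄ = 91.32 cm, ȳ = 56.62 cm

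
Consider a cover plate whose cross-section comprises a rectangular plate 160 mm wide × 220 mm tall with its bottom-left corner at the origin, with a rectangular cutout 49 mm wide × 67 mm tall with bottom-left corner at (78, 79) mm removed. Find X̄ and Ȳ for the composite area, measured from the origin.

X̄ = 77.69 mm, Ȳ = 109.74 mm

Part | A | x̄ᵢ | ȳᵢ | A·x̄ᵢ | A·ȳᵢ
plate | 35200.00 | 80.00 | 110.00 | 2816000.00 | 3872000.00
hole | -3283.00 | 102.50 | 112.50 | -336507.50 | -369337.50
Σ | 31917.00 |  |  | 2479492.50 | 3502662.50
X̄ = 2479492.50 / 31917.00 = 77.69 mm
Ȳ = 3502662.50 / 31917.00 = 109.74 mm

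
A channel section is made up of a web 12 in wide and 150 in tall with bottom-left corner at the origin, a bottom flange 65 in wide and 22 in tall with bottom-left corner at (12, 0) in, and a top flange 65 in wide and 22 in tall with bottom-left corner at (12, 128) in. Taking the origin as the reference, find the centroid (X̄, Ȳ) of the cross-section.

X̄ = 29.63 in, Ȳ = 75.00 in

Part | A | x̄ᵢ | ȳᵢ | A·x̄ᵢ | A·ȳᵢ
web | 1800.00 | 6.00 | 75.00 | 10800.00 | 135000.00
bottom flange | 1430.00 | 44.50 | 11.00 | 63635.00 | 15730.00
top flange | 1430.00 | 44.50 | 139.00 | 63635.00 | 198770.00
Σ | 4660.00 |  |  | 138070.00 | 349500.00
X̄ = 138070.00 / 4660.00 = 29.63 in
Ȳ = 349500.00 / 4660.00 = 75.00 in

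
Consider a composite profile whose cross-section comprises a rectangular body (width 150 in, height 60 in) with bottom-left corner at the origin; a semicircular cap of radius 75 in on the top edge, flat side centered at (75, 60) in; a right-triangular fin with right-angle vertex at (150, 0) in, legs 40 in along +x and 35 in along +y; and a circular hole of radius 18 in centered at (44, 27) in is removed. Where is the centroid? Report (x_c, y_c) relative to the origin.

Part | A | x̄ᵢ | ȳᵢ | A·x̄ᵢ | A·ȳᵢ
rectangular body | 9000.00 | 75.00 | 30.00 | 675000.00 | 270000.00
semicircular top | 8835.73 | 75.00 | 91.83 | 662679.70 | 811393.76
triangular fin | 700.00 | 163.33 | 11.67 | 114333.33 | 8166.67
hole | -1017.88 | 44.00 | 27.00 | -44786.54 | -27482.65
Σ | 17517.85 |  |  | 1407226.49 | 1062077.77
x_c = 1407226.49 / 17517.85 = 80.33 in
y_c = 1062077.77 / 17517.85 = 60.63 in

x_c = 80.33 in, y_c = 60.63 in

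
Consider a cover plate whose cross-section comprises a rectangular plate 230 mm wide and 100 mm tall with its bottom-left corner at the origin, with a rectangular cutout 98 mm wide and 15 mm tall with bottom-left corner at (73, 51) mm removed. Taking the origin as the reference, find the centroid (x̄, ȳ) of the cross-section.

x̄ = 114.52 mm, ȳ = 49.42 mm

Part | A | x̄ᵢ | ȳᵢ | A·x̄ᵢ | A·ȳᵢ
plate | 23000.00 | 115.00 | 50.00 | 2645000.00 | 1150000.00
hole | -1470.00 | 122.00 | 58.50 | -179340.00 | -85995.00
Σ | 21530.00 |  |  | 2465660.00 | 1064005.00
x̄ = 2465660.00 / 21530.00 = 114.52 mm
ȳ = 1064005.00 / 21530.00 = 49.42 mm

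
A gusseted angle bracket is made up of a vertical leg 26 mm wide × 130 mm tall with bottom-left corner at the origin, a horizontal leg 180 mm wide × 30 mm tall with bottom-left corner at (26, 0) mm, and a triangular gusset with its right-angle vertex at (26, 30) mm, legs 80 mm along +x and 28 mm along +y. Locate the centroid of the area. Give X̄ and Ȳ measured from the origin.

X̄ = 73.67 mm, Ȳ = 34.82 mm

Part | A | x̄ᵢ | ȳᵢ | A·x̄ᵢ | A·ȳᵢ
vertical leg | 3380.00 | 13.00 | 65.00 | 43940.00 | 219700.00
horizontal leg | 5400.00 | 116.00 | 15.00 | 626400.00 | 81000.00
gusset | 1120.00 | 52.67 | 39.33 | 58986.67 | 44053.33
Σ | 9900.00 |  |  | 729326.67 | 344753.33
X̄ = 729326.67 / 9900.00 = 73.67 mm
Ȳ = 344753.33 / 9900.00 = 34.82 mm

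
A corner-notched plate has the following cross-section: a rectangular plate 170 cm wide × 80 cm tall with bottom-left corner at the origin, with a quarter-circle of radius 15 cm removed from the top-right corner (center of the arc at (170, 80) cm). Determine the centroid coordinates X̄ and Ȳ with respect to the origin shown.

plate: A = 170 × 80 = 13600.00, centroid at (85.00, 40.00).
removed quarter-circle: A = −¼π·15² = -176.71, centroid at (163.63, 73.63).
ΣA = 13423.29 cm², ΣAX̄ = 1127083.52 cm³, ΣAȲ = 530987.83 cm³.
X̄ = 1127083.52/13423.29 = 83.96 cm; Ȳ = 530987.83/13423.29 = 39.56 cm.

X̄ = 83.96 cm, Ȳ = 39.56 cm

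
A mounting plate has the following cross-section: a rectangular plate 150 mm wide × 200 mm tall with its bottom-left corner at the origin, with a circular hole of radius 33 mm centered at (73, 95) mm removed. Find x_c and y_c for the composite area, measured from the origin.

x_c = 75.26 mm, y_c = 100.64 mm

Part | A | x̄ᵢ | ȳᵢ | A·x̄ᵢ | A·ȳᵢ
plate | 30000.00 | 75.00 | 100.00 | 2250000.00 | 3000000.00
hole | -3421.19 | 73.00 | 95.00 | -249747.19 | -325013.47
Σ | 26578.81 |  |  | 2000252.81 | 2674986.53
x_c = 2000252.81 / 26578.81 = 75.26 mm
y_c = 2674986.53 / 26578.81 = 100.64 mm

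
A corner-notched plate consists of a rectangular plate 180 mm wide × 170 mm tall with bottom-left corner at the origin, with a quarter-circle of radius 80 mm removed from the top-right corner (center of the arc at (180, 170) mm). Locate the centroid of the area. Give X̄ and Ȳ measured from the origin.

plate: A = 180 × 170 = 30600.00, centroid at (90.00, 85.00).
removed quarter-circle: A = −¼π·80² = -5026.55, centroid at (146.05, 136.05).
ΣA = 25573.45 mm², ΣAX̄ = 2019887.98 mm³, ΣAȲ = 1917153.46 mm³.
X̄ = 2019887.98/25573.45 = 78.98 mm; Ȳ = 1917153.46/25573.45 = 74.97 mm.

X̄ = 78.98 mm, Ȳ = 74.97 mm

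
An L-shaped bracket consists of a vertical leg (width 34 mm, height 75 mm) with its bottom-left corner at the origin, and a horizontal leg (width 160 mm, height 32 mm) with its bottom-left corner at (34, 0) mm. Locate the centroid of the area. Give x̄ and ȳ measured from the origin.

vertical leg: A = 34 × 75 = 2550.00, centroid at (17.00, 37.50).
horizontal leg: A = 160 × 32 = 5120.00, centroid at (114.00, 16.00).
ΣA = 7670.00 mm², ΣAx̄ = 627030.00 mm³, ΣAȳ = 177545.00 mm³.
x̄ = 627030.00/7670.00 = 81.75 mm; ȳ = 177545.00/7670.00 = 23.15 mm.

x̄ = 81.75 mm, ȳ = 23.15 mm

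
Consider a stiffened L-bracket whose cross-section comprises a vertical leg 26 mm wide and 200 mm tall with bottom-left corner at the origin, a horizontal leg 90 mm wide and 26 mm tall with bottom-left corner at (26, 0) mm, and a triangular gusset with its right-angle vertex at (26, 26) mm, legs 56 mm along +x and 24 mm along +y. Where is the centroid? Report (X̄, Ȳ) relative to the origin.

X̄ = 32.12 mm, Ȳ = 69.81 mm

vertical leg: A = 26 × 200 = 5200.00, centroid at (13.00, 100.00).
horizontal leg: A = 90 × 26 = 2340.00, centroid at (71.00, 13.00).
gusset: A = ½·56·24 = 672.00, centroid at (44.67, 34.00).
ΣA = 8212.00 mm², ΣAX̄ = 263756.00 mm³, ΣAȲ = 573268.00 mm³.
X̄ = 263756.00/8212.00 = 32.12 mm; Ȳ = 573268.00/8212.00 = 69.81 mm.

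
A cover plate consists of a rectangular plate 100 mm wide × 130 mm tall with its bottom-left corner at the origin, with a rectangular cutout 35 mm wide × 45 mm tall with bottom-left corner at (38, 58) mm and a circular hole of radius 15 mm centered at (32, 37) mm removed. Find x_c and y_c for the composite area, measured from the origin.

x_c = 50.38 mm, y_c = 64.57 mm

Part | A | x̄ᵢ | ȳᵢ | A·x̄ᵢ | A·ȳᵢ
plate | 13000.00 | 50.00 | 65.00 | 650000.00 | 845000.00
hole 1 | -1575.00 | 55.50 | 80.50 | -87412.50 | -126787.50
hole 2 | -706.86 | 32.00 | 37.00 | -22619.47 | -26153.76
Σ | 10718.14 |  |  | 539968.03 | 692058.74
x_c = 539968.03 / 10718.14 = 50.38 mm
y_c = 692058.74 / 10718.14 = 64.57 mm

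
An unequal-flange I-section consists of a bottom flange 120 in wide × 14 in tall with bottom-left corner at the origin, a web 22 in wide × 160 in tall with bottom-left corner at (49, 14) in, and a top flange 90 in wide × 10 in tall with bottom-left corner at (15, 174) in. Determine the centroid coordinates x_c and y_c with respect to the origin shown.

x_c = 60.00 in, y_c = 82.58 in

bottom flange: A = 120 × 14 = 1680.00, centroid at (60.00, 7.00).
web: A = 22 × 160 = 3520.00, centroid at (60.00, 94.00).
top flange: A = 90 × 10 = 900.00, centroid at (60.00, 179.00).
ΣA = 6100.00 in²
ΣAx_c = (1680.00)(60.00) + (3520.00)(60.00) + (900.00)(60.00) = 366000.00 in³
ΣAy_c = (1680.00)(7.00) + (3520.00)(94.00) + (900.00)(179.00) = 503740.00 in³
x_c = 366000.00 / 6100.00 = 60.00 in
y_c = 503740.00 / 6100.00 = 82.58 in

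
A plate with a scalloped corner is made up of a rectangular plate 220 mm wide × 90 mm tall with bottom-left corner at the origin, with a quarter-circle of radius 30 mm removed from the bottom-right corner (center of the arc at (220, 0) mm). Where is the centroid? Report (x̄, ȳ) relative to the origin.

x̄ = 106.40 mm, ȳ = 46.19 mm

plate: A = 220 × 90 = 19800.00, centroid at (110.00, 45.00).
removed quarter-circle: A = −¼π·30² = -706.86, centroid at (207.27, 12.73).
ΣA = 19093.14 mm²
ΣAx̄ = (19800.00)(110.00) + (-706.86)(207.27) = 2031491.16 mm³
ΣAȳ = (19800.00)(45.00) + (-706.86)(12.73) = 882000.00 mm³
x̄ = 2031491.16 / 19093.14 = 106.40 mm
ȳ = 882000.00 / 19093.14 = 46.19 mm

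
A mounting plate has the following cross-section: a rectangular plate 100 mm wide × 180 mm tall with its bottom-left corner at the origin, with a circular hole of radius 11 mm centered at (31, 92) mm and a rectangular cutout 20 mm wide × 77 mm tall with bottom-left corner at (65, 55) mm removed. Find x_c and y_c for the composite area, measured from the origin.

plate: A = 100 × 180 = 18000.00, centroid at (50.00, 90.00).
hole 1: A = −π·11² = -380.13, centroid at (31.00, 92.00).
hole 2: A = −(20 × 77) = -1540.00, centroid at (75.00, 93.50).
ΣA = 16079.87 mm²
ΣAx_c = (18000.00)(50.00) + (-380.13)(31.00) + (-1540.00)(75.00) = 772715.89 mm³
ΣAy_c = (18000.00)(90.00) + (-380.13)(92.00) + (-1540.00)(93.50) = 1441037.79 mm³
x_c = 772715.89 / 16079.87 = 48.05 mm
y_c = 1441037.79 / 16079.87 = 89.62 mm

x_c = 48.05 mm, y_c = 89.62 mm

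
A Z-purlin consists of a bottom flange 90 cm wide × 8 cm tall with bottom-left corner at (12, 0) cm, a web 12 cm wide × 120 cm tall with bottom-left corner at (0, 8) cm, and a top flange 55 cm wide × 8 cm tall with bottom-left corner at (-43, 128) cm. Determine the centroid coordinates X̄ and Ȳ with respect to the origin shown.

X̄ = 16.48 cm, Ȳ = 61.11 cm

bottom flange: A = 90 × 8 = 720.00, centroid at (57.00, 4.00).
web: A = 12 × 120 = 1440.00, centroid at (6.00, 68.00).
top flange: A = 55 × 8 = 440.00, centroid at (-15.50, 132.00).
ΣA = 2600.00 cm², ΣAX̄ = 42860.00 cm³, ΣAȲ = 158880.00 cm³.
X̄ = 42860.00/2600.00 = 16.48 cm; Ȳ = 158880.00/2600.00 = 61.11 cm.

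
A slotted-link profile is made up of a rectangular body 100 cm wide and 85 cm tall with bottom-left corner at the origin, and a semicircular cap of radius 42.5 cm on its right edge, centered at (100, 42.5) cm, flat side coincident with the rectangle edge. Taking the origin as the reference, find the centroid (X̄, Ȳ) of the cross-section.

X̄ = 67.03 cm, Ȳ = 42.50 cm

rectangular body: A = 100 × 85 = 8500.00, centroid at (50.00, 42.50).
semicircular end: A = ½π·42.5² = 2837.25, centroid at (118.04, 42.50).
ΣA = 11337.25 cm², ΣAX̄ = 759902.17 cm³, ΣAȲ = 481833.16 cm³.
X̄ = 759902.17/11337.25 = 67.03 cm; Ȳ = 481833.16/11337.25 = 42.50 cm.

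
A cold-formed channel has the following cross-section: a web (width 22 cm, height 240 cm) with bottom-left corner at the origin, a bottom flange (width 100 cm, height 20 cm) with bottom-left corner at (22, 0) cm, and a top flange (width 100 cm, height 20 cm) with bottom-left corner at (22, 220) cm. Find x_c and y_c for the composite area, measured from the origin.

x_c = 37.29 cm, y_c = 120.00 cm

web: A = 22 × 240 = 5280.00, centroid at (11.00, 120.00).
bottom flange: A = 100 × 20 = 2000.00, centroid at (72.00, 10.00).
top flange: A = 100 × 20 = 2000.00, centroid at (72.00, 230.00).
ΣA = 9280.00 cm², ΣAx_c = 346080.00 cm³, ΣAy_c = 1113600.00 cm³.
x_c = 346080.00/9280.00 = 37.29 cm; y_c = 1113600.00/9280.00 = 120.00 cm.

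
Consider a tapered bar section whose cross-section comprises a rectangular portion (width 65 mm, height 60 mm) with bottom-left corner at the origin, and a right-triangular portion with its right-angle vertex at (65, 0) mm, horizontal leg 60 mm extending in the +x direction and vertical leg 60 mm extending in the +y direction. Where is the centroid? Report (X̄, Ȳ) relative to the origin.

Part | A | x̄ᵢ | ȳᵢ | A·x̄ᵢ | A·ȳᵢ
rectangular portion | 3900.00 | 32.50 | 30.00 | 126750.00 | 117000.00
triangular portion | 1800.00 | 85.00 | 20.00 | 153000.00 | 36000.00
Σ | 5700.00 |  |  | 279750.00 | 153000.00
X̄ = 279750.00 / 5700.00 = 49.08 mm
Ȳ = 153000.00 / 5700.00 = 26.84 mm

X̄ = 49.08 mm, Ȳ = 26.84 mm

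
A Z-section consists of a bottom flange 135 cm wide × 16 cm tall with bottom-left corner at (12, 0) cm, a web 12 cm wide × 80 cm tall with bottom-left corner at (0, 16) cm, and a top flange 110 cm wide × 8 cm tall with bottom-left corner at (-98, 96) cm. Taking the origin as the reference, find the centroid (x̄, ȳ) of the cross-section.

Part | A | x̄ᵢ | ȳᵢ | A·x̄ᵢ | A·ȳᵢ
bottom flange | 2160.00 | 79.50 | 8.00 | 171720.00 | 17280.00
web | 960.00 | 6.00 | 56.00 | 5760.00 | 53760.00
top flange | 880.00 | -43.00 | 100.00 | -37840.00 | 88000.00
Σ | 4000.00 |  |  | 139640.00 | 159040.00
x̄ = 139640.00 / 4000.00 = 34.91 cm
ȳ = 159040.00 / 4000.00 = 39.76 cm

x̄ = 34.91 cm, ȳ = 39.76 cm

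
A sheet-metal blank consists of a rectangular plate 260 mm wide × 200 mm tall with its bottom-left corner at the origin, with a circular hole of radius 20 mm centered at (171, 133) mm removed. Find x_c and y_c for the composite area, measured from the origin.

x_c = 128.98 mm, y_c = 99.18 mm

plate: A = 260 × 200 = 52000.00, centroid at (130.00, 100.00).
hole: A = −π·20² = -1256.64, centroid at (171.00, 133.00).
ΣA = 50743.36 mm²
ΣAx_c = (52000.00)(130.00) + (-1256.64)(171.00) = 6545115.06 mm³
ΣAy_c = (52000.00)(100.00) + (-1256.64)(133.00) = 5032867.27 mm³
x_c = 6545115.06 / 50743.36 = 128.98 mm
y_c = 5032867.27 / 50743.36 = 99.18 mm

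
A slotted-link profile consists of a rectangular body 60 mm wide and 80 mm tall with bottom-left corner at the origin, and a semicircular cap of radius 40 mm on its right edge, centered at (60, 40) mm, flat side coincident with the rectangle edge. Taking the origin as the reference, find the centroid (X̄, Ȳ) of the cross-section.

Part | A | x̄ᵢ | ȳᵢ | A·x̄ᵢ | A·ȳᵢ
rectangular body | 4800.00 | 30.00 | 40.00 | 144000.00 | 192000.00
semicircular end | 2513.27 | 76.98 | 40.00 | 193463.11 | 100530.96
Σ | 7313.27 |  |  | 337463.11 | 292530.96
X̄ = 337463.11 / 7313.27 = 46.14 mm
Ȳ = 292530.96 / 7313.27 = 40.00 mm

X̄ = 46.14 mm, Ȳ = 40.00 mm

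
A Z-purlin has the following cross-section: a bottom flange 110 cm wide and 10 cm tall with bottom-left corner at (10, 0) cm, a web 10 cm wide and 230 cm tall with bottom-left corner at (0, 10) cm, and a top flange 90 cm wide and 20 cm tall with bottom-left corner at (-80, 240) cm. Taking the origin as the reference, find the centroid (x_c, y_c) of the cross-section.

x_c = 3.85 cm, y_c = 142.88 cm

Part | A | x̄ᵢ | ȳᵢ | A·x̄ᵢ | A·ȳᵢ
bottom flange | 1100.00 | 65.00 | 5.00 | 71500.00 | 5500.00
web | 2300.00 | 5.00 | 125.00 | 11500.00 | 287500.00
top flange | 1800.00 | -35.00 | 250.00 | -63000.00 | 450000.00
Σ | 5200.00 |  |  | 20000.00 | 743000.00
x_c = 20000.00 / 5200.00 = 3.85 cm
y_c = 743000.00 / 5200.00 = 142.88 cm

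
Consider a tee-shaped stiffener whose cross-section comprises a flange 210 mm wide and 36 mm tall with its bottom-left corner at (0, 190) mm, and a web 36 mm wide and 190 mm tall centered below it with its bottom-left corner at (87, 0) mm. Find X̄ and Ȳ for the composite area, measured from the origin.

X̄ = 105.00 mm, Ȳ = 154.32 mm

Part | A | x̄ᵢ | ȳᵢ | A·x̄ᵢ | A·ȳᵢ
web | 6840.00 | 105.00 | 95.00 | 718200.00 | 649800.00
flange | 7560.00 | 105.00 | 208.00 | 793800.00 | 1572480.00
Σ | 14400.00 |  |  | 1512000.00 | 2222280.00
X̄ = 1512000.00 / 14400.00 = 105.00 mm
Ȳ = 2222280.00 / 14400.00 = 154.32 mm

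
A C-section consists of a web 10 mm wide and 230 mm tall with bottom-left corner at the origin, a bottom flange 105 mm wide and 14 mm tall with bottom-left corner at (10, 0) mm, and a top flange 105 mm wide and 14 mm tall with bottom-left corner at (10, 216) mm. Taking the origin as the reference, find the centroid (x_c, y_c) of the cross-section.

x_c = 37.26 mm, y_c = 115.00 mm

Part | A | x̄ᵢ | ȳᵢ | A·x̄ᵢ | A·ȳᵢ
web | 2300.00 | 5.00 | 115.00 | 11500.00 | 264500.00
bottom flange | 1470.00 | 62.50 | 7.00 | 91875.00 | 10290.00
top flange | 1470.00 | 62.50 | 223.00 | 91875.00 | 327810.00
Σ | 5240.00 |  |  | 195250.00 | 602600.00
x_c = 195250.00 / 5240.00 = 37.26 mm
y_c = 602600.00 / 5240.00 = 115.00 mm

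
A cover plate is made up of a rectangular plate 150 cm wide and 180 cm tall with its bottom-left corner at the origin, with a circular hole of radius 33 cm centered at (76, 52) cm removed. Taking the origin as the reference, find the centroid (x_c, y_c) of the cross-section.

x_c = 74.85 cm, y_c = 95.51 cm

plate: A = 150 × 180 = 27000.00, centroid at (75.00, 90.00).
hole: A = −π·33² = -3421.19, centroid at (76.00, 52.00).
ΣA = 23578.81 cm², ΣAx_c = 1764989.23 cm³, ΣAy_c = 2252097.89 cm³.
x_c = 1764989.23/23578.81 = 74.85 cm; y_c = 2252097.89/23578.81 = 95.51 cm.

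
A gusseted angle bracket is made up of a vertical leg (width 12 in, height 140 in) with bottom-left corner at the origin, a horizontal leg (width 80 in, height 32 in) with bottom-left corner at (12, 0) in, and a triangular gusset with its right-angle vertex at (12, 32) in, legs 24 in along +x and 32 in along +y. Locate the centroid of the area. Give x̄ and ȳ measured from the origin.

x̄ = 32.63 in, ȳ = 37.83 in

vertical leg: A = 12 × 140 = 1680.00, centroid at (6.00, 70.00).
horizontal leg: A = 80 × 32 = 2560.00, centroid at (52.00, 16.00).
gusset: A = ½·24·32 = 384.00, centroid at (20.00, 42.67).
ΣA = 4624.00 in²
ΣAx̄ = (1680.00)(6.00) + (2560.00)(52.00) + (384.00)(20.00) = 150880.00 in³
ΣAȳ = (1680.00)(70.00) + (2560.00)(16.00) + (384.00)(42.67) = 174944.00 in³
x̄ = 150880.00 / 4624.00 = 32.63 in
ȳ = 174944.00 / 4624.00 = 37.83 in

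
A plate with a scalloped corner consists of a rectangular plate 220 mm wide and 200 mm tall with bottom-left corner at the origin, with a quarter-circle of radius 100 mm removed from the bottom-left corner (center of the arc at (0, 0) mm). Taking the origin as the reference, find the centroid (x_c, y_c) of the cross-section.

Part | A | x̄ᵢ | ȳᵢ | A·x̄ᵢ | A·ȳᵢ
plate | 44000.00 | 110.00 | 100.00 | 4840000.00 | 4400000.00
removed quarter-circle | -7853.98 | 42.44 | 42.44 | -333333.33 | -333333.33
Σ | 36146.02 |  |  | 4506666.67 | 4066666.67
x_c = 4506666.67 / 36146.02 = 124.68 mm
y_c = 4066666.67 / 36146.02 = 112.51 mm

x_c = 124.68 mm, y_c = 112.51 mm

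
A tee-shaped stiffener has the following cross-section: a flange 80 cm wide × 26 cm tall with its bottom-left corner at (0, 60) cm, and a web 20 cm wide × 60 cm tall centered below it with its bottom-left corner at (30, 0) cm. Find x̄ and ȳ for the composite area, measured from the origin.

Part | A | x̄ᵢ | ȳᵢ | A·x̄ᵢ | A·ȳᵢ
web | 1200.00 | 40.00 | 30.00 | 48000.00 | 36000.00
flange | 2080.00 | 40.00 | 73.00 | 83200.00 | 151840.00
Σ | 3280.00 |  |  | 131200.00 | 187840.00
x̄ = 131200.00 / 3280.00 = 40.00 cm
ȳ = 187840.00 / 3280.00 = 57.27 cm

x̄ = 40.00 cm, ȳ = 57.27 cm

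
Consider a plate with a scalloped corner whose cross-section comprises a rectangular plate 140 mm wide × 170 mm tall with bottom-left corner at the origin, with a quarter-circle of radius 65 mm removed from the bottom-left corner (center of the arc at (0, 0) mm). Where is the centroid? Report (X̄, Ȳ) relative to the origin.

X̄ = 76.87 mm, Ȳ = 94.30 mm

plate: A = 140 × 170 = 23800.00, centroid at (70.00, 85.00).
removed quarter-circle: A = −¼π·65² = -3318.31, centroid at (27.59, 27.59).
ΣA = 20481.69 mm², ΣAX̄ = 1574458.33 mm³, ΣAȲ = 1931458.33 mm³.
X̄ = 1574458.33/20481.69 = 76.87 mm; Ȳ = 1931458.33/20481.69 = 94.30 mm.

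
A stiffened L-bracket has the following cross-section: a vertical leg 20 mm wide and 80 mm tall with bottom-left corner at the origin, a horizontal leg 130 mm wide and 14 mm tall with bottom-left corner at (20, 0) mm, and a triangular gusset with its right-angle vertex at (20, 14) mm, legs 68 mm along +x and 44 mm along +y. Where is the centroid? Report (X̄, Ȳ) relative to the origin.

X̄ = 47.71 mm, Ȳ = 24.33 mm

vertical leg: A = 20 × 80 = 1600.00, centroid at (10.00, 40.00).
horizontal leg: A = 130 × 14 = 1820.00, centroid at (85.00, 7.00).
gusset: A = ½·68·44 = 1496.00, centroid at (42.67, 28.67).
ΣA = 4916.00 mm²
ΣAX̄ = (1600.00)(10.00) + (1820.00)(85.00) + (1496.00)(42.67) = 234529.33 mm³
ΣAȲ = (1600.00)(40.00) + (1820.00)(7.00) + (1496.00)(28.67) = 119625.33 mm³
X̄ = 234529.33 / 4916.00 = 47.71 mm
Ȳ = 119625.33 / 4916.00 = 24.33 mm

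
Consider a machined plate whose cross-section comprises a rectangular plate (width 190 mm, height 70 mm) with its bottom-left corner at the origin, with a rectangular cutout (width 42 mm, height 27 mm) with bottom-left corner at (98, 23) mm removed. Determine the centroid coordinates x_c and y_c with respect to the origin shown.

x_c = 92.76 mm, y_c = 34.86 mm

plate: A = 190 × 70 = 13300.00, centroid at (95.00, 35.00).
hole: A = −(42 × 27) = -1134.00, centroid at (119.00, 36.50).
ΣA = 12166.00 mm², ΣAx_c = 1128554.00 mm³, ΣAy_c = 424109.00 mm³.
x_c = 1128554.00/12166.00 = 92.76 mm; y_c = 424109.00/12166.00 = 34.86 mm.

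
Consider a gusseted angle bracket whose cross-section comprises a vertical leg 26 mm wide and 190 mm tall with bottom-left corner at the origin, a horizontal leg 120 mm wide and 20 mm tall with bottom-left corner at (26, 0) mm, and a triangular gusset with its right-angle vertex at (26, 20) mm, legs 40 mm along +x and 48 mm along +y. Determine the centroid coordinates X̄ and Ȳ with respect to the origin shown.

vertical leg: A = 26 × 190 = 4940.00, centroid at (13.00, 95.00).
horizontal leg: A = 120 × 20 = 2400.00, centroid at (86.00, 10.00).
gusset: A = ½·40·48 = 960.00, centroid at (39.33, 36.00).
ΣA = 8300.00 mm², ΣAX̄ = 308380.00 mm³, ΣAȲ = 527860.00 mm³.
X̄ = 308380.00/8300.00 = 37.15 mm; Ȳ = 527860.00/8300.00 = 63.60 mm.

X̄ = 37.15 mm, Ȳ = 63.60 mm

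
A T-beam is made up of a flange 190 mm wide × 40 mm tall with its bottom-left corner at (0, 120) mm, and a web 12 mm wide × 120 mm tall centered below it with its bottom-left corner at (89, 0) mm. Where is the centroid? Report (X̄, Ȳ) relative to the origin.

web: A = 12 × 120 = 1440.00, centroid at (95.00, 60.00).
flange: A = 190 × 40 = 7600.00, centroid at (95.00, 140.00).
ΣA = 9040.00 mm²
ΣAX̄ = (1440.00)(95.00) + (7600.00)(95.00) = 858800.00 mm³
ΣAȲ = (1440.00)(60.00) + (7600.00)(140.00) = 1150400.00 mm³
X̄ = 858800.00 / 9040.00 = 95.00 mm
Ȳ = 1150400.00 / 9040.00 = 127.26 mm

X̄ = 95.00 mm, Ȳ = 127.26 mm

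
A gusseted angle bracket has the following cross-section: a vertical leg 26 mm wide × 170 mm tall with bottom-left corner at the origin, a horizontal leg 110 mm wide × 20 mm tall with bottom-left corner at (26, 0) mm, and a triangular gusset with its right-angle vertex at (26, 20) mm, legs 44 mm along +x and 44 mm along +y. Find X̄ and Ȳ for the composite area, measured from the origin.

Part | A | x̄ᵢ | ȳᵢ | A·x̄ᵢ | A·ȳᵢ
vertical leg | 4420.00 | 13.00 | 85.00 | 57460.00 | 375700.00
horizontal leg | 2200.00 | 81.00 | 10.00 | 178200.00 | 22000.00
gusset | 968.00 | 40.67 | 34.67 | 39365.33 | 33557.33
Σ | 7588.00 |  |  | 275025.33 | 431257.33
X̄ = 275025.33 / 7588.00 = 36.24 mm
Ȳ = 431257.33 / 7588.00 = 56.83 mm

X̄ = 36.24 mm, Ȳ = 56.83 mm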